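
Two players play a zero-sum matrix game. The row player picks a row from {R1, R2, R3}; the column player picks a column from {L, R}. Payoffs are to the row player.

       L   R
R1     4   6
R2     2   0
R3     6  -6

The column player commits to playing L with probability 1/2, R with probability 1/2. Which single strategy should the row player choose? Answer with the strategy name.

R1

Expected payoff of R1: (1/2)·4 + (1/2)·6 = 5.
Expected payoff of R2: (1/2)·2 + (1/2)·0 = 1.
Expected payoff of R3: (1/2)·6 + (1/2)·(-6) = 0.
The largest is 5, so the row player's best response is R1.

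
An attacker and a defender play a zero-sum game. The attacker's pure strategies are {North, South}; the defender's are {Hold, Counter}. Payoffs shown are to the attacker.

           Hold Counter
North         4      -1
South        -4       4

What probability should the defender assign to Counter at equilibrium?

Row minima: North → -1, South → -4; maximin = -1.
Column maxima: Hold → 4, Counter → 4; minimax = 4.
-1 ≠ 4, so there is no saddle point; optimal play is mixed.
Let the attacker play North with probability p. Expected payoff against Hold: 4p + (-4)(1−p) = 8p − 4; against Counter: (-1)p + 4(1−p) = −5p + 4.
Setting these equal: 8p − 4 = −5p + 4 ⇒ 13p = 8 ⇒ p = 8/13, and the value is (8)·(8/13) − 4 = 12/13.
For the defender: with q = P(Hold), equating North's and South's payoffs gives 5q − 1 = −8q + 4 ⇒ q = 5/13.

8/13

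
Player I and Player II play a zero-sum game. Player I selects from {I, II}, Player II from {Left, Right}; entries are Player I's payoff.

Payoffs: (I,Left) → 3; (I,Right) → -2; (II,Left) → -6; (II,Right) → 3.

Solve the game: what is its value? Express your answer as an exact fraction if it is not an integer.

Row minima: I → -2, II → -6; maximin = -2.
Column maxima: Left → 3, Right → 3; minimax = 3.
-2 ≠ 3, so there is no saddle point; optimal play is mixed.
Let Player I play I with probability p. Expected payoff against Left: 3p + (-6)(1−p) = 9p − 6; against Right: (-2)p + 3(1−p) = −5p + 3.
Setting these equal: 9p − 6 = −5p + 3 ⇒ 14p = 9 ⇒ p = 9/14, and the value is (9)·(9/14) − 6 = -3/14.
For Player II: with q = P(Left), equating I's and II's payoffs gives 5q − 2 = −9q + 3 ⇒ q = 5/14.

-3/14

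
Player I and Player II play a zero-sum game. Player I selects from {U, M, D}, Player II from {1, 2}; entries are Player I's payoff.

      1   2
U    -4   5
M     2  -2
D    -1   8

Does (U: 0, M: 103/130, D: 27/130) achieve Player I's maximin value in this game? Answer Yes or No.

Against 1 this mix gives (103/130)·2 + (27/130)·(-1) = 179/130.
Against 2 this mix gives (103/130)·(-2) + (27/130)·8 = 1/13.
Player II will play 2, holding Player I to 1/13. Shifting weight toward the row that does better against 2 would raise this floor (the equalizing mix achieves 14/13 against both 2 and 1), so the proposed strategy is not optimal.

No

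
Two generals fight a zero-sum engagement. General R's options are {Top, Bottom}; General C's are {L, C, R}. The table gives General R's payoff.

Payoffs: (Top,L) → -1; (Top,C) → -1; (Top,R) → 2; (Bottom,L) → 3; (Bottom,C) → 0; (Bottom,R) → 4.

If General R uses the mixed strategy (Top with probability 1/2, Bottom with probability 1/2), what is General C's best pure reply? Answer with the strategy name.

C

If General C plays L, General R's expected payoff is (1/2)·(-1) + (1/2)·3 = 1.
If General C plays C, General R's expected payoff is (1/2)·(-1) + (1/2)·0 = -1/2.
If General C plays R, General R's expected payoff is (1/2)·2 + (1/2)·4 = 3.
General C minimizes General R's payoff; the smallest is -1/2, so the best response is C.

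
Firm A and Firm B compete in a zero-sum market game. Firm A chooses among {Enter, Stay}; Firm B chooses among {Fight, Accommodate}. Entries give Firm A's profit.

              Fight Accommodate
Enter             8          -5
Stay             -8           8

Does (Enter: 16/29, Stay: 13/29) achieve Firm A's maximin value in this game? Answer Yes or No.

Against Fight this mix gives (16/29)·8 + (13/29)·(-8) = 24/29.
Against Accommodate this mix gives (16/29)·(-5) + (13/29)·8 = 24/29.
All of Firm B's active replies (Fight, Accommodate) yield 24/29, and no column does worse for Firm A. The mix makes Firm B indifferent and guarantees 24/29, so it is optimal.

Yes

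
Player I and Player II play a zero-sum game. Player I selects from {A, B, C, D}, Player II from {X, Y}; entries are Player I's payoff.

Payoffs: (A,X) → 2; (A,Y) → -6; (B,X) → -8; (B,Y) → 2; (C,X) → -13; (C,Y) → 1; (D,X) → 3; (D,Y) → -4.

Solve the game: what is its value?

Row minima: A → -6, B → -8, C → -13, D → -4; maximin = -4.
Column maxima: X → 3, Y → 2; minimax = 2.
-4 ≠ 2, so there is no saddle point; optimal play is mixed.
A is strictly dominated by D, so Player I never plays it.
C is strictly dominated by B, so Player I never plays it.
On the remaining 2×2 (B, D vs X, Y):
Let Player I play B with probability p. Expected payoff against X: (-8)p + 3(1−p) = −11p + 3; against Y: 2p + (-4)(1−p) = 6p − 4.
Setting these equal: −11p + 3 = 6p − 4 ⇒ −17p = -7 ⇒ p = 7/17, and the value is (-11)·(7/17) + 3 = -26/17.
For Player II: with q = P(X), equating B's and D's payoffs gives −10q + 2 = 7q − 4 ⇒ q = 6/17.

-26/17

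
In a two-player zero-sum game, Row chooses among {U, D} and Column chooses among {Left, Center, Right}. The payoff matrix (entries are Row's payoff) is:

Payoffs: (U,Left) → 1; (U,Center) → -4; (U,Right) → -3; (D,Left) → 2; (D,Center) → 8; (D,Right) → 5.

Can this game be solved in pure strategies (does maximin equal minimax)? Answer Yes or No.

Yes

Row minima: U → -4, D → 2; maximin = 2.
Column maxima: Left → 2, Center → 8, Right → 5; minimax = 2.
maximin = minimax = 2, so a saddle point exists.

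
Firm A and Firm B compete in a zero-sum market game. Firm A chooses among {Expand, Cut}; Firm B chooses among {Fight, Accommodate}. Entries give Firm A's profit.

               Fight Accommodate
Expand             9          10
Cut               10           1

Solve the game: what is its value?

91/10

Row minima: Expand → 9, Cut → 1; maximin = 9.
Column maxima: Fight → 10, Accommodate → 10; minimax = 10.
9 ≠ 10, so there is no saddle point; optimal play is mixed.
Let Firm A play Expand with probability p. Expected payoff against Fight: 9p + 10(1−p) = −p + 10; against Accommodate: 10p + 1(1−p) = 9p + 1.
Setting these equal: −p + 10 = 9p + 1 ⇒ −10p = -9 ⇒ p = 9/10, and the value is (-1)·(9/10) + 10 = 91/10.
For Firm B: with q = P(Fight), equating Expand's and Cut's payoffs gives −q + 10 = 9q + 1 ⇒ q = 9/10.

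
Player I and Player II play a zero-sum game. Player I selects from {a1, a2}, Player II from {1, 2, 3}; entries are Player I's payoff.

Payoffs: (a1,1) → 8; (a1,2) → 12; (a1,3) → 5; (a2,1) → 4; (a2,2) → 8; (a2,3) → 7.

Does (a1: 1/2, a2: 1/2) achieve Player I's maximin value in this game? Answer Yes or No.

Against 1 this mix gives (1/2)·8 + (1/2)·4 = 6.
Against 2 this mix gives (1/2)·12 + (1/2)·8 = 10.
Against 3 this mix gives (1/2)·5 + (1/2)·7 = 6.
All of Player II's active replies (1, 3) yield 6, and no column does worse for Player I. The mix makes Player II indifferent and guarantees 6, so it is optimal.

Yes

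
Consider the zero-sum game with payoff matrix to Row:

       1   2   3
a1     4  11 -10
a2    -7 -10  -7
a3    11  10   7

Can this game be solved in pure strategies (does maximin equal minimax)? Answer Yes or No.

Row minima: a1 → -10, a2 → -10, a3 → 7; maximin = 7.
Column maxima: 1 → 11, 2 → 11, 3 → 7; minimax = 7.
maximin = minimax = 7, so a saddle point exists.

Yes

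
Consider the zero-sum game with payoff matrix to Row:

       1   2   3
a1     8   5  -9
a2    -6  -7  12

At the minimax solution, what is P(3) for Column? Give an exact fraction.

Row minima: a1 → -9, a2 → -7; maximin = -7.
Column maxima: 1 → 8, 2 → 5, 3 → 12; minimax = 5.
-7 ≠ 5, so there is no saddle point; optimal play is mixed.
1 is strictly dominated by 2 (it gives Row strictly more in every row), so Column never plays it.
On the remaining 2×2 (a1, a2 vs 2, 3):
Let Row play a1 with probability p. Expected payoff against 2: 5p + (-7)(1−p) = 12p − 7; against 3: (-9)p + 12(1−p) = −21p + 12.
Setting these equal: 12p − 7 = −21p + 12 ⇒ 33p = 19 ⇒ p = 19/33, and the value is (12)·(19/33) − 7 = -1/11.
For Column: with q = P(2), equating a1's and a2's payoffs gives 14q − 9 = −19q + 12 ⇒ q = 7/11.

4/11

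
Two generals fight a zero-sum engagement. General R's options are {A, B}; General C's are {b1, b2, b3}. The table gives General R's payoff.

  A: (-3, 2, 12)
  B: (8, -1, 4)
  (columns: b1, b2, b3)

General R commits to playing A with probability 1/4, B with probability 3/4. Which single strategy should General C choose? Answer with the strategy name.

If General C plays b1, General R's expected payoff is (1/4)·(-3) + (3/4)·8 = 21/4.
If General C plays b2, General R's expected payoff is (1/4)·2 + (3/4)·(-1) = -1/4.
If General C plays b3, General R's expected payoff is (1/4)·12 + (3/4)·4 = 6.
General C minimizes General R's payoff; the smallest is -1/4, so the best response is b2.

b2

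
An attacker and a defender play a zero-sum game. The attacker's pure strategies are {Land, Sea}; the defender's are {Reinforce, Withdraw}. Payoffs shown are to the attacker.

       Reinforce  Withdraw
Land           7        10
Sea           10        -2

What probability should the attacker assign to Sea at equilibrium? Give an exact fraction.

Row minima: Land → 7, Sea → -2; maximin = 7.
Column maxima: Reinforce → 10, Withdraw → 10; minimax = 10.
7 ≠ 10, so there is no saddle point; optimal play is mixed.
Let the attacker play Land with probability p. Expected payoff against Reinforce: 7p + 10(1−p) = −3p + 10; against Withdraw: 10p + (-2)(1−p) = 12p − 2.
Setting these equal: −3p + 10 = 12p − 2 ⇒ −15p = -12 ⇒ p = 4/5, and the value is (-3)·(4/5) + 10 = 38/5.
For the defender: with q = P(Reinforce), equating Land's and Sea's payoffs gives −3q + 10 = 12q − 2 ⇒ q = 4/5.

1/5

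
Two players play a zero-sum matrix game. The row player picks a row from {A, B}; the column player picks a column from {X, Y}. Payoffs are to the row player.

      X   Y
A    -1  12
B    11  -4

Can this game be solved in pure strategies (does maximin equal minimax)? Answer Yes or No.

Row minima: A → -1, B → -4; maximin = -1.
Column maxima: X → 11, Y → 12; minimax = 11.
-1 ≠ 11, so no pure-strategy equilibrium exists.

No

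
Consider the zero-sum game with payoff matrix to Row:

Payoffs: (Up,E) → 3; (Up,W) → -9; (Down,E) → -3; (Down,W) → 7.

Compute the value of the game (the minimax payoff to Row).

-3/11

Row minima: Up → -9, Down → -3; maximin = -3.
Column maxima: E → 3, W → 7; minimax = 3.
-3 ≠ 3, so there is no saddle point; optimal play is mixed.
Let Row play Up with probability p. Expected payoff against E: 3p + (-3)(1−p) = 6p − 3; against W: (-9)p + 7(1−p) = −16p + 7.
Setting these equal: 6p − 3 = −16p + 7 ⇒ 22p = 10 ⇒ p = 5/11, and the value is (6)·(5/11) − 3 = -3/11.
For Column: with q = P(E), equating Up's and Down's payoffs gives 12q − 9 = −10q + 7 ⇒ q = 8/11.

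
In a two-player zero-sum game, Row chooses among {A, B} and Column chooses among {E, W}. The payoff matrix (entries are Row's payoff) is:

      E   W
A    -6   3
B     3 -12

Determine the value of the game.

-21/8

Row minima: A → -6, B → -12; maximin = -6.
Column maxima: E → 3, W → 3; minimax = 3.
-6 ≠ 3, so there is no saddle point; optimal play is mixed.
Let Row play A with probability p. Expected payoff against E: (-6)p + 3(1−p) = −9p + 3; against W: 3p + (-12)(1−p) = 15p − 12.
Setting these equal: −9p + 3 = 15p − 12 ⇒ −24p = -15 ⇒ p = 5/8, and the value is (-9)·(5/8) + 3 = -21/8.
For Column: with q = P(E), equating A's and B's payoffs gives −9q + 3 = 15q − 12 ⇒ q = 5/8.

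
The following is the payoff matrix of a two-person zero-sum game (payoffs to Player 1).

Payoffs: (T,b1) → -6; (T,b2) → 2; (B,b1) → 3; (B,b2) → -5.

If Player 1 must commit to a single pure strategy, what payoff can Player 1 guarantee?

-5

Row minima: T → -6, B → -5.
The best of these is -5.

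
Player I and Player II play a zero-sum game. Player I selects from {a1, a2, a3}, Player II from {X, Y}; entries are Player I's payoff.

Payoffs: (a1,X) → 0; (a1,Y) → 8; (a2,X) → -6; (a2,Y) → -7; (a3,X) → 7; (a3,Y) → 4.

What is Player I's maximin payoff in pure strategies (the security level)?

Row minima: a1 → 0, a2 → -7, a3 → 4.
The best of these is 4.

4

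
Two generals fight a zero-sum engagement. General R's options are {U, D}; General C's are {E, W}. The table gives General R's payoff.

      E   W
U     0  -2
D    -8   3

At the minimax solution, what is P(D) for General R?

2/13

Row minima: U → -2, D → -8; maximin = -2.
Column maxima: E → 0, W → 3; minimax = 0.
-2 ≠ 0, so there is no saddle point; optimal play is mixed.
Let General R play U with probability p. Expected payoff against E: 0p + (-8)(1−p) = 8p − 8; against W: (-2)p + 3(1−p) = −5p + 3.
Setting these equal: 8p − 8 = −5p + 3 ⇒ 13p = 11 ⇒ p = 11/13, and the value is (8)·(11/13) − 8 = -16/13.
For General C: with q = P(E), equating U's and D's payoffs gives 2q − 2 = −11q + 3 ⇒ q = 5/13.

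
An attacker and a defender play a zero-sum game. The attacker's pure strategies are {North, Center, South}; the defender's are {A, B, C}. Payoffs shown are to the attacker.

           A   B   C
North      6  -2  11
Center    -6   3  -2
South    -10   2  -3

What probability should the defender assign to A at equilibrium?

Row minima: North → -2, Center → -6, South → -10; maximin = -2.
Column maxima: A → 6, B → 3, C → 11; minimax = 3.
-2 ≠ 3, so there is no saddle point; optimal play is mixed.
South is strictly dominated by Center, so the attacker never plays it.
C is strictly dominated by A (it gives the attacker strictly more in every row), so the defender never plays it.
On the remaining 2×2 (North, Center vs A, B):
Let the attacker play North with probability p. Expected payoff against A: 6p + (-6)(1−p) = 12p − 6; against B: (-2)p + 3(1−p) = −5p + 3.
Setting these equal: 12p − 6 = −5p + 3 ⇒ 17p = 9 ⇒ p = 9/17, and the value is (12)·(9/17) − 6 = 6/17.
For the defender: with q = P(A), equating North's and Center's payoffs gives 8q − 2 = −9q + 3 ⇒ q = 5/17.

5/17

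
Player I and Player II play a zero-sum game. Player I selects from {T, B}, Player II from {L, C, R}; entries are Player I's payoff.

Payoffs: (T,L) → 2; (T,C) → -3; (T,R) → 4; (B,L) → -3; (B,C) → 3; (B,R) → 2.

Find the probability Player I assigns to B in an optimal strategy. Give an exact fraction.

Row minima: T → -3, B → -3; maximin = -3.
Column maxima: L → 2, C → 3, R → 4; minimax = 2.
-3 ≠ 2, so there is no saddle point; optimal play is mixed.
R is strictly dominated by L (it gives Player I strictly more in every row), so Player II never plays it.
On the remaining 2×2 (T, B vs L, C):
Let Player I play T with probability p. Expected payoff against L: 2p + (-3)(1−p) = 5p − 3; against C: (-3)p + 3(1−p) = −6p + 3.
Setting these equal: 5p − 3 = −6p + 3 ⇒ 11p = 6 ⇒ p = 6/11, and the value is (5)·(6/11) − 3 = -3/11.
For Player II: with q = P(L), equating T's and B's payoffs gives 5q − 3 = −6q + 3 ⇒ q = 6/11.

5/11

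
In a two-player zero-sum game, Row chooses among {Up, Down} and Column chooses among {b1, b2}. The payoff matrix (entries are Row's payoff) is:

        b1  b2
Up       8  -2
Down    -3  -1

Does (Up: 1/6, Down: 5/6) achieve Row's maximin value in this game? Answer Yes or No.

Against b1 this mix gives (1/6)·8 + (5/6)·(-3) = -7/6.
Against b2 this mix gives (1/6)·(-2) + (5/6)·(-1) = -7/6.
All of Column's active replies (b1, b2) yield -7/6, and no column does worse for Row. The mix makes Column indifferent and guarantees -7/6, so it is optimal.

Yes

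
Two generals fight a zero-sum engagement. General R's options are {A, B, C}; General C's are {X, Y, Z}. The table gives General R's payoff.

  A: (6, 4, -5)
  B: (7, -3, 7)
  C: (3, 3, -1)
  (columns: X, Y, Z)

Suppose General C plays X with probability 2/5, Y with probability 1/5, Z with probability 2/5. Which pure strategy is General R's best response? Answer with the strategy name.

B

Expected payoff of A: (2/5)·6 + (1/5)·4 + (2/5)·(-5) = 6/5.
Expected payoff of B: (2/5)·7 + (1/5)·(-3) + (2/5)·7 = 5.
Expected payoff of C: (2/5)·3 + (1/5)·3 + (2/5)·(-1) = 7/5.
The largest is 5, so General R's best response is B.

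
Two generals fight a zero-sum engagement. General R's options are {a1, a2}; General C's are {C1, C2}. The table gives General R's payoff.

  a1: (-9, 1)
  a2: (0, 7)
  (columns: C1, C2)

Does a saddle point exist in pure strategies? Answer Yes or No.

Yes

Row minima: a1 → -9, a2 → 0; maximin = 0.
Column maxima: C1 → 0, C2 → 7; minimax = 0.
maximin = minimax = 0, so a saddle point exists.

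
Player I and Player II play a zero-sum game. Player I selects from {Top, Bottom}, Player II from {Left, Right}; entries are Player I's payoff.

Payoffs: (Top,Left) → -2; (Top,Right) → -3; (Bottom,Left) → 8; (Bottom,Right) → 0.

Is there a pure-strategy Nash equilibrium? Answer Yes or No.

Row minima: Top → -3, Bottom → 0; maximin = 0.
Column maxima: Left → 8, Right → 0; minimax = 0.
maximin = minimax = 0, so a saddle point exists.

Yes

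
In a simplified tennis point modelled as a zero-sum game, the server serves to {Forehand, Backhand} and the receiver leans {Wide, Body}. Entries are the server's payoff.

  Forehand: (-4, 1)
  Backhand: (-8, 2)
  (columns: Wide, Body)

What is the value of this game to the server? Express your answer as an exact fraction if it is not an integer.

-4

Row minima: Forehand → -4, Backhand → -8; maximin = -4.
Column maxima: Wide → -4, Body → 2; minimax = -4.
Since maximin = minimax = -4, there is a saddle point and the value is -4.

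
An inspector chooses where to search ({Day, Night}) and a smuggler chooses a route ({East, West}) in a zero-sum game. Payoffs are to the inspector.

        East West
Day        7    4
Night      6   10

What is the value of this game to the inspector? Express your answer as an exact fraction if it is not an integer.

Row minima: Day → 4, Night → 6; maximin = 6.
Column maxima: East → 7, West → 10; minimax = 7.
6 ≠ 7, so there is no saddle point; optimal play is mixed.
Let the inspector play Day with probability p. Expected payoff against East: 7p + 6(1−p) = p + 6; against West: 4p + 10(1−p) = −6p + 10.
Setting these equal: p + 6 = −6p + 10 ⇒ 7p = 4 ⇒ p = 4/7, and the value is (1)·(4/7) + 6 = 46/7.
For the smuggler: with q = P(East), equating Day's and Night's payoffs gives 3q + 4 = −4q + 10 ⇒ q = 6/7.

46/7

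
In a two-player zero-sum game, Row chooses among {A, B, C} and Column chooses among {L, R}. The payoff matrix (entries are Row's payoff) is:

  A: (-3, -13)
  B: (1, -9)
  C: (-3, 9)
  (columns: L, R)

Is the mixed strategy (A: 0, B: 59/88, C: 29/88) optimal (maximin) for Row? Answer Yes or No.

Against L this mix gives (59/88)·1 + (29/88)·(-3) = -7/22.
Against R this mix gives (59/88)·(-9) + (29/88)·9 = -135/44.
Column will play R, holding Row to -135/44. Shifting weight toward the row that does better against R would raise this floor (the equalizing mix achieves -9/11 against both R and L), so the proposed strategy is not optimal.

No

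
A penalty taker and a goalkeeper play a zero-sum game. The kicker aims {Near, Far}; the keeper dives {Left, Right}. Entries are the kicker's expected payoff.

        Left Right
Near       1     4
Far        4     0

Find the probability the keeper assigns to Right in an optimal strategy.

3/7

Row minima: Near → 1, Far → 0; maximin = 1.
Column maxima: Left → 4, Right → 4; minimax = 4.
1 ≠ 4, so there is no saddle point; optimal play is mixed.
Let the kicker play Near with probability p. Expected payoff against Left: 1p + 4(1−p) = −3p + 4; against Right: 4p + 0(1−p) = 4p.
Setting these equal: −3p + 4 = 4p ⇒ −7p = -4 ⇒ p = 4/7, and the value is (-3)·(4/7) + 4 = 16/7.
For the keeper: with q = P(Left), equating Near's and Far's payoffs gives −3q + 4 = 4q ⇒ q = 4/7.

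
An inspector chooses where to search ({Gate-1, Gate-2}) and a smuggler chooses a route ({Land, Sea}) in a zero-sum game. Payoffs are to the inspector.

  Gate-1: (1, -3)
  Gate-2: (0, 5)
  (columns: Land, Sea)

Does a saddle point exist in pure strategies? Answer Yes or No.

Row minima: Gate-1 → -3, Gate-2 → 0; maximin = 0.
Column maxima: Land → 1, Sea → 5; minimax = 1.
0 ≠ 1, so no pure-strategy equilibrium exists.

No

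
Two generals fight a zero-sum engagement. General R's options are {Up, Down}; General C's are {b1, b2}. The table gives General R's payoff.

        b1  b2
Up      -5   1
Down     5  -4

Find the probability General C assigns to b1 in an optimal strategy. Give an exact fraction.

1/3

Row minima: Up → -5, Down → -4; maximin = -4.
Column maxima: b1 → 5, b2 → 1; minimax = 1.
-4 ≠ 1, so there is no saddle point; optimal play is mixed.
Let General R play Up with probability p. Expected payoff against b1: (-5)p + 5(1−p) = −10p + 5; against b2: 1p + (-4)(1−p) = 5p − 4.
Setting these equal: −10p + 5 = 5p − 4 ⇒ −15p = -9 ⇒ p = 3/5, and the value is (-10)·(3/5) + 5 = -1.
For General C: with q = P(b1), equating Up's and Down's payoffs gives −6q + 1 = 9q − 4 ⇒ q = 1/3.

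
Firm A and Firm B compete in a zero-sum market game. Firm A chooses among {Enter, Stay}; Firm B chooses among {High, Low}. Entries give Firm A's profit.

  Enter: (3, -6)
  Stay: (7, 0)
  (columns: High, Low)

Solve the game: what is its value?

Row minima: Enter → -6, Stay → 0; maximin = 0.
Column maxima: High → 7, Low → 0; minimax = 0.
Since maximin = minimax = 0, there is a saddle point and the value is 0.

0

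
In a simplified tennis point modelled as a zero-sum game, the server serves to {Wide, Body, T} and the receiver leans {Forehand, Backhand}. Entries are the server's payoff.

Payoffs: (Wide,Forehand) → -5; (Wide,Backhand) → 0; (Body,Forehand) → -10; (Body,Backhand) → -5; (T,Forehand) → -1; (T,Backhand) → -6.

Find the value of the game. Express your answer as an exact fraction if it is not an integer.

Row minima: Wide → -5, Body → -10, T → -6; maximin = -5.
Column maxima: Forehand → -1, Backhand → 0; minimax = -1.
-5 ≠ -1, so there is no saddle point; optimal play is mixed.
Body is strictly dominated by Wide, so the server never plays it.
On the remaining 2×2 (Wide, T vs Forehand, Backhand):
Let the server play Wide with probability p. Expected payoff against Forehand: (-5)p + (-1)(1−p) = −4p − 1; against Backhand: 0p + (-6)(1−p) = 6p − 6.
Setting these equal: −4p − 1 = 6p − 6 ⇒ −10p = -5 ⇒ p = 1/2, and the value is (-4)·(1/2) − 1 = -3.
For the receiver: with q = P(Forehand), equating Wide's and T's payoffs gives −5q = 5q − 6 ⇒ q = 3/5.

-3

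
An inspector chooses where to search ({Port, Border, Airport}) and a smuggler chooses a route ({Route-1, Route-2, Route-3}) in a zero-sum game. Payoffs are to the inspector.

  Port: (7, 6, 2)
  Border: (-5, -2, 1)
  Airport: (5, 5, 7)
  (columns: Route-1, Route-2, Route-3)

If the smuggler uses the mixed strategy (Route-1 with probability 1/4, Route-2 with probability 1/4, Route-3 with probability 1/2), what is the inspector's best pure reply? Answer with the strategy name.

Expected payoff of Port: (1/4)·7 + (1/4)·6 + (1/2)·2 = 17/4.
Expected payoff of Border: (1/4)·(-5) + (1/4)·(-2) + (1/2)·1 = -5/4.
Expected payoff of Airport: (1/4)·5 + (1/4)·5 + (1/2)·7 = 6.
The largest is 6, so the inspector's best response is Airport.

Airport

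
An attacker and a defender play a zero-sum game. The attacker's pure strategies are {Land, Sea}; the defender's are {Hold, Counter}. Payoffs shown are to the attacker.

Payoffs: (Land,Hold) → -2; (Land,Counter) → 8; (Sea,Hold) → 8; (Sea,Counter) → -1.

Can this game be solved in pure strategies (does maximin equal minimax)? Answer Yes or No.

No

Row minima: Land → -2, Sea → -1; maximin = -1.
Column maxima: Hold → 8, Counter → 8; minimax = 8.
-1 ≠ 8, so no pure-strategy equilibrium exists.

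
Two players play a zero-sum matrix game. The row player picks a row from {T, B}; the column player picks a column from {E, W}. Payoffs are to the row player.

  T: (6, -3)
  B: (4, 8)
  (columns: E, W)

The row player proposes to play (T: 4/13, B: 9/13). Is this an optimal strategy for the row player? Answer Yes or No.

Yes

Against E this mix gives (4/13)·6 + (9/13)·4 = 60/13.
Against W this mix gives (4/13)·(-3) + (9/13)·8 = 60/13.
All of the column player's active replies (E, W) yield 60/13, and no column does worse for the row player. The mix makes the column player indifferent and guarantees 60/13, so it is optimal.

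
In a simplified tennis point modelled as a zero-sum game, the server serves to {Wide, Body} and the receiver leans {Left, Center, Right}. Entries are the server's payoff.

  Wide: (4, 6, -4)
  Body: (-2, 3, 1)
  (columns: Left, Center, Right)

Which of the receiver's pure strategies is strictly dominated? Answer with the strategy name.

Center

Left holds the server's payoff strictly below Center in every row: 4 < 6, -2 < 3.
So Center is strictly dominated for the receiver.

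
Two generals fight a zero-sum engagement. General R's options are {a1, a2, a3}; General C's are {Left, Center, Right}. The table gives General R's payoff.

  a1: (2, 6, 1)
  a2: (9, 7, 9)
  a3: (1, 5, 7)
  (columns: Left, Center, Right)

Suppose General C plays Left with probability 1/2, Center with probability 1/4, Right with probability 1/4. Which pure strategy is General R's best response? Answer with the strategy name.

a2

Expected payoff of a1: (1/2)·2 + (1/4)·6 + (1/4)·1 = 11/4.
Expected payoff of a2: (1/2)·9 + (1/4)·7 + (1/4)·9 = 17/2.
Expected payoff of a3: (1/2)·1 + (1/4)·5 + (1/4)·7 = 7/2.
The largest is 17/2, so General R's best response is a2.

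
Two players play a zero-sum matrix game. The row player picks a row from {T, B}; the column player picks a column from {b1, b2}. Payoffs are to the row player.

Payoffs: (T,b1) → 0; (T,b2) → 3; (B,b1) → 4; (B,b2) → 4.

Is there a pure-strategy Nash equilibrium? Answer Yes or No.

Yes

Row minima: T → 0, B → 4; maximin = 4.
Column maxima: b1 → 4, b2 → 4; minimax = 4.
maximin = minimax = 4, so a saddle point exists.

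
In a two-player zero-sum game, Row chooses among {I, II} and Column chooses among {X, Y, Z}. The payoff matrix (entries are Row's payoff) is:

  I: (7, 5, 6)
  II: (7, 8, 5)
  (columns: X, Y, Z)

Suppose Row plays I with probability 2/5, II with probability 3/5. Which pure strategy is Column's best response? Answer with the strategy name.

If Column plays X, Row's expected payoff is (2/5)·7 + (3/5)·7 = 7.
If Column plays Y, Row's expected payoff is (2/5)·5 + (3/5)·8 = 34/5.
If Column plays Z, Row's expected payoff is (2/5)·6 + (3/5)·5 = 27/5.
Column minimizes Row's payoff; the smallest is 27/5, so the best response is Z.

Z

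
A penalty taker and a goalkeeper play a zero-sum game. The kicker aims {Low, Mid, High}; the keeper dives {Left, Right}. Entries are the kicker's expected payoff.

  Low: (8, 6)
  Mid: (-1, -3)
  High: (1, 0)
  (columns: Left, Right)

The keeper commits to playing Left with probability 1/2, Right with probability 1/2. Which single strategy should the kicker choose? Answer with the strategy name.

Low

Expected payoff of Low: (1/2)·8 + (1/2)·6 = 7.
Expected payoff of Mid: (1/2)·(-1) + (1/2)·(-3) = -2.
Expected payoff of High: (1/2)·1 + (1/2)·0 = 1/2.
The largest is 7, so the kicker's best response is Low.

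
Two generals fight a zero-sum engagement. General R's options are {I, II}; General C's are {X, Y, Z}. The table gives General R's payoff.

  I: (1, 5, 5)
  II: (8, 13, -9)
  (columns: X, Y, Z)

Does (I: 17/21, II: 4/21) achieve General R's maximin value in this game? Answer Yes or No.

Yes

Against X this mix gives (17/21)·1 + (4/21)·8 = 7/3.
Against Y this mix gives (17/21)·5 + (4/21)·13 = 137/21.
Against Z this mix gives (17/21)·5 + (4/21)·(-9) = 7/3.
All of General C's active replies (X, Z) yield 7/3, and no column does worse for General R. The mix makes General C indifferent and guarantees 7/3, so it is optimal.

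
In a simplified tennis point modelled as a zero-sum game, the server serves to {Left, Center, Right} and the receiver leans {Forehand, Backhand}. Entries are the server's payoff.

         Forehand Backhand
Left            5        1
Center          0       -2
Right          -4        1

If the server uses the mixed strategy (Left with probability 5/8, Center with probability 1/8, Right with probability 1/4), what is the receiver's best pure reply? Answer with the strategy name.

Backhand

If the receiver plays Forehand, the server's expected payoff is (5/8)·5 + (1/8)·0 + (1/4)·(-4) = 17/8.
If the receiver plays Backhand, the server's expected payoff is (5/8)·1 + (1/8)·(-2) + (1/4)·1 = 5/8.
The receiver minimizes the server's payoff; the smallest is 5/8, so the best response is Backhand.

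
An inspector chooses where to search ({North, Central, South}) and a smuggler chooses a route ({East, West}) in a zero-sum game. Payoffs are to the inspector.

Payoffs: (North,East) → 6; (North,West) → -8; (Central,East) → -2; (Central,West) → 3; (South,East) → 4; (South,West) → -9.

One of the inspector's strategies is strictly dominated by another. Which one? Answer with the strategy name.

South

North gives a strictly higher payoff than South against every column: 6 > 4, -8 > -9.
So South is strictly dominated and the inspector never plays it.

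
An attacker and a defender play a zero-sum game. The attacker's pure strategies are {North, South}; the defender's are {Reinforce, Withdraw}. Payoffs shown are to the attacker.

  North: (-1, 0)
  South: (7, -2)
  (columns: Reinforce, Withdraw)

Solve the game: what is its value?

Row minima: North → -1, South → -2; maximin = -1.
Column maxima: Reinforce → 7, Withdraw → 0; minimax = 0.
-1 ≠ 0, so there is no saddle point; optimal play is mixed.
Let the attacker play North with probability p. Expected payoff against Reinforce: (-1)p + 7(1−p) = −8p + 7; against Withdraw: 0p + (-2)(1−p) = 2p − 2.
Setting these equal: −8p + 7 = 2p − 2 ⇒ −10p = -9 ⇒ p = 9/10, and the value is (-8)·(9/10) + 7 = -1/5.
For the defender: with q = P(Reinforce), equating North's and South's payoffs gives −q = 9q − 2 ⇒ q = 1/5.

-1/5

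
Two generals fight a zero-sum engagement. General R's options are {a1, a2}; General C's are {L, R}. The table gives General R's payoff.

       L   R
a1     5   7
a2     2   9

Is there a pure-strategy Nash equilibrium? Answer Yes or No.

Yes

Row minima: a1 → 5, a2 → 2; maximin = 5.
Column maxima: L → 5, R → 9; minimax = 5.
maximin = minimax = 5, so a saddle point exists.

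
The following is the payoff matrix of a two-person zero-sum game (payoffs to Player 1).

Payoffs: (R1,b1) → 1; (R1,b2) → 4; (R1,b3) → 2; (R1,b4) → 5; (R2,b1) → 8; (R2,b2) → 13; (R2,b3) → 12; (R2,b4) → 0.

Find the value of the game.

Row minima: R1 → 1, R2 → 0; maximin = 1.
Column maxima: b1 → 8, b2 → 13, b3 → 12, b4 → 5; minimax = 5.
1 ≠ 5, so there is no saddle point; optimal play is mixed.
b2 is strictly dominated by b1 (it gives Player 1 strictly more in every row), so Player 2 never plays it.
b3 is strictly dominated by b1 (it gives Player 1 strictly more in every row), so Player 2 never plays it.
On the remaining 2×2 (R1, R2 vs b1, b4):
Let Player 1 play R1 with probability p. Expected payoff against b1: 1p + 8(1−p) = −7p + 8; against b4: 5p + 0(1−p) = 5p.
Setting these equal: −7p + 8 = 5p ⇒ −12p = -8 ⇒ p = 2/3, and the value is (-7)·(2/3) + 8 = 10/3.
For Player 2: with q = P(b1), equating R1's and R2's payoffs gives −4q + 5 = 8q ⇒ q = 5/12.

10/3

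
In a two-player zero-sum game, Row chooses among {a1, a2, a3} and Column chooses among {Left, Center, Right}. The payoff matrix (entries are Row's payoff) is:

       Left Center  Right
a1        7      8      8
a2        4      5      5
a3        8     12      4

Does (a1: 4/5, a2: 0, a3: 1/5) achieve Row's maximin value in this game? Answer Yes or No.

Yes

Against Left this mix gives (4/5)·7 + (1/5)·8 = 36/5.
Against Center this mix gives (4/5)·8 + (1/5)·12 = 44/5.
Against Right this mix gives (4/5)·8 + (1/5)·4 = 36/5.
All of Column's active replies (Left, Right) yield 36/5, and no column does worse for Row. The mix makes Column indifferent and guarantees 36/5, so it is optimal.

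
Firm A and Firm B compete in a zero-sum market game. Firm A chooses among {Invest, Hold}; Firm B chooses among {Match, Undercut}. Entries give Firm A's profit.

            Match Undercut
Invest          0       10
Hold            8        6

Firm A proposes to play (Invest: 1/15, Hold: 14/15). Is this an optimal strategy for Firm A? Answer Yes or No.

Against Match this mix gives (1/15)·0 + (14/15)·8 = 112/15.
Against Undercut this mix gives (1/15)·10 + (14/15)·6 = 94/15.
Firm B will play Undercut, holding Firm A to 94/15. Shifting weight toward the row that does better against Undercut would raise this floor (the equalizing mix achieves 20/3 against both Undercut and Match), so the proposed strategy is not optimal.

No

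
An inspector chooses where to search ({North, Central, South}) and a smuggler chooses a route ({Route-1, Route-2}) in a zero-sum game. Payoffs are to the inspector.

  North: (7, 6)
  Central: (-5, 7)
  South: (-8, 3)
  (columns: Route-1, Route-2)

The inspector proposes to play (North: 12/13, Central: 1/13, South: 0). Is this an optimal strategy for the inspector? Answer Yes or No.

Yes

Against Route-1 this mix gives (12/13)·7 + (1/13)·(-5) = 79/13.
Against Route-2 this mix gives (12/13)·6 + (1/13)·7 = 79/13.
All of the smuggler's active replies (Route-1, Route-2) yield 79/13, and no column does worse for the inspector. The mix makes the smuggler indifferent and guarantees 79/13, so it is optimal.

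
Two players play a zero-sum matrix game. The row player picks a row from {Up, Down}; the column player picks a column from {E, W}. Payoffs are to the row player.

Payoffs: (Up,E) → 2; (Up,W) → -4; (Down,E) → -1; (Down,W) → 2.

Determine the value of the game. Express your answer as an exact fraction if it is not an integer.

0

Row minima: Up → -4, Down → -1; maximin = -1.
Column maxima: E → 2, W → 2; minimax = 2.
-1 ≠ 2, so there is no saddle point; optimal play is mixed.
Let the row player play Up with probability p. Expected payoff against E: 2p + (-1)(1−p) = 3p − 1; against W: (-4)p + 2(1−p) = −6p + 2.
Setting these equal: 3p − 1 = −6p + 2 ⇒ 9p = 3 ⇒ p = 1/3, and the value is (3)·(1/3) − 1 = 0.
For the column player: with q = P(E), equating Up's and Down's payoffs gives 6q − 4 = −3q + 2 ⇒ q = 2/3.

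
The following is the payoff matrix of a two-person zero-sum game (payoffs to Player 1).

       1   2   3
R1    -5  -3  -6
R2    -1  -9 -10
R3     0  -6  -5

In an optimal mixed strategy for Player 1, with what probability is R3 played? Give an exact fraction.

Row minima: R1 → -6, R2 → -10, R3 → -6; maximin = -6.
Column maxima: 1 → 0, 2 → -3, 3 → -5; minimax = -5.
-6 ≠ -5, so there is no saddle point; optimal play is mixed.
R2 is strictly dominated by R3, so Player 1 never plays it.
1 is strictly dominated by 3 (it gives Player 1 strictly more in every row), so Player 2 never plays it.
On the remaining 2×2 (R1, R3 vs 2, 3):
Let Player 1 play R1 with probability p. Expected payoff against 2: (-3)p + (-6)(1−p) = 3p − 6; against 3: (-6)p + (-5)(1−p) = −p − 5.
Setting these equal: 3p − 6 = −p − 5 ⇒ 4p = 1 ⇒ p = 1/4, and the value is (3)·(1/4) − 6 = -21/4.
For Player 2: with q = P(2), equating R1's and R3's payoffs gives 3q − 6 = −q − 5 ⇒ q = 1/4.

3/4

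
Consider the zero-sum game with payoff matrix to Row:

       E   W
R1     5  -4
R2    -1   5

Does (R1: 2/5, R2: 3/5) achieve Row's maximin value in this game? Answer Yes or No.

Yes

Against E this mix gives (2/5)·5 + (3/5)·(-1) = 7/5.
Against W this mix gives (2/5)·(-4) + (3/5)·5 = 7/5.
All of Column's active replies (E, W) yield 7/5, and no column does worse for Row. The mix makes Column indifferent and guarantees 7/5, so it is optimal.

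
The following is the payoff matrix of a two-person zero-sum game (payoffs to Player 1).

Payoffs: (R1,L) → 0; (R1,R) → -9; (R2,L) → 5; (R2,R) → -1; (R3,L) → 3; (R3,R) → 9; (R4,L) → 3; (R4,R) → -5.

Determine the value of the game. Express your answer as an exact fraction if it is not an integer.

Row minima: R1 → -9, R2 → -1, R3 → 3, R4 → -5; maximin = 3.
Column maxima: L → 5, R → 9; minimax = 5.
3 ≠ 5, so there is no saddle point; optimal play is mixed.
R1 is strictly dominated by R2, so Player 1 never plays it.
R4 is strictly dominated by R2, so Player 1 never plays it.
On the remaining 2×2 (R2, R3 vs L, R):
Let Player 1 play R2 with probability p. Expected payoff against L: 5p + 3(1−p) = 2p + 3; against R: (-1)p + 9(1−p) = −10p + 9.
Setting these equal: 2p + 3 = −10p + 9 ⇒ 12p = 6 ⇒ p = 1/2, and the value is (2)·(1/2) + 3 = 4.
For Player 2: with q = P(L), equating R2's and R3's payoffs gives 6q − 1 = −6q + 9 ⇒ q = 5/6.

4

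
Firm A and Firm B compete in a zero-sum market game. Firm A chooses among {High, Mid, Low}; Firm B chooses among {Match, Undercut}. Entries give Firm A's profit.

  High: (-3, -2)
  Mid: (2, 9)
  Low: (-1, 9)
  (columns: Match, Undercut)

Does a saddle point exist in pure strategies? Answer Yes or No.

Yes

Row minima: High → -3, Mid → 2, Low → -1; maximin = 2.
Column maxima: Match → 2, Undercut → 9; minimax = 2.
maximin = minimax = 2, so a saddle point exists.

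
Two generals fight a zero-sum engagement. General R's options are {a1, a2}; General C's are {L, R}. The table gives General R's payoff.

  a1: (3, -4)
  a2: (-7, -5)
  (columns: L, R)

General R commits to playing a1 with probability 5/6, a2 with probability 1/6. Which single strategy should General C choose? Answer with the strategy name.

R

If General C plays L, General R's expected payoff is (5/6)·3 + (1/6)·(-7) = 4/3.
If General C plays R, General R's expected payoff is (5/6)·(-4) + (1/6)·(-5) = -25/6.
General C minimizes General R's payoff; the smallest is -25/6, so the best response is R.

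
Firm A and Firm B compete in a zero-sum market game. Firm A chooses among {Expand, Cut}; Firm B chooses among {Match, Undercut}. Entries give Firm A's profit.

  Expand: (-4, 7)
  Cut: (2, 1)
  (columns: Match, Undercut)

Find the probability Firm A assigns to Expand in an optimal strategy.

Row minima: Expand → -4, Cut → 1; maximin = 1.
Column maxima: Match → 2, Undercut → 7; minimax = 2.
1 ≠ 2, so there is no saddle point; optimal play is mixed.
Let Firm A play Expand with probability p. Expected payoff against Match: (-4)p + 2(1−p) = −6p + 2; against Undercut: 7p + 1(1−p) = 6p + 1.
Setting these equal: −6p + 2 = 6p + 1 ⇒ −12p = -1 ⇒ p = 1/12, and the value is (-6)·(1/12) + 2 = 3/2.
For Firm B: with q = P(Match), equating Expand's and Cut's payoffs gives −11q + 7 = q + 1 ⇒ q = 1/2.

1/12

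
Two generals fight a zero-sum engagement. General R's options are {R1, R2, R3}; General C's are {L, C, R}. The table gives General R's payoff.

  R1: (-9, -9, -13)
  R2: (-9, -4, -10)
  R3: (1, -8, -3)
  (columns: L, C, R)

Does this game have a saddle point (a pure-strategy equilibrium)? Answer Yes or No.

Row minima: R1 → -13, R2 → -10, R3 → -8; maximin = -8.
Column maxima: L → 1, C → -4, R → -3; minimax = -4.
-8 ≠ -4, so no pure-strategy equilibrium exists.

No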